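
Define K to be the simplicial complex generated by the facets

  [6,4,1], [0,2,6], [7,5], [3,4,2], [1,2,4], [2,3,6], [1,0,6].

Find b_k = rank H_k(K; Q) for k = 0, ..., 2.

b_0 = 2, b_1 = 1, b_2 = 0.

We work with the vertex ordering 0 < 1 < 2 < 3 < 4 < 5 < 6 < 7. The simplices of K, each written with vertices in increasing order, are:

  0-simplices (8): [0], [1], [2], [3], [4], [5], [6], [7]
  1-simplices (13): [0,1], [0,2], [0,6], [1,2], [1,4], [1,6], [2,3], [2,4], [2,6], [3,4], [3,6], [4,6], [5,7]
  2-simplices (6): [0,1,6], [0,2,6], [1,2,4], [1,4,6], [2,3,4], [2,3,6]

giving chain groups C_0 ≅ Z^8, C_1 ≅ Z^13, C_2 ≅ Z^6.

Boundary ∂_1: C_1 → C_0 maps an edge to its endpoints' difference, ∂[p,q] = q − p.
The 8×13 boundary matrix has rank 6 and Smith normal form diag(1,1,1,1,1,1).

∂_2: C_2 → C_1 sends each 2-simplex [p,q,r] to [q,r] − [p,r] + [p,q]. For instance
  ∂[0,2,6] = [2,6] − [0,6] + [0,2],
  ∂[1,2,4] = [2,4] − [1,4] + [1,2].
The resulting 13×6 matrix has rank 6, and its Smith normal form has invariant factors (1,1,1,1,1,1).

Computing H_k = (kernel of ∂_k) / (image of ∂_{k+1}):

  H_0: rank C_0 − rank ∂_1 = 8 − 6 = 2, and the invariant factors of ∂_1 are all 1, so H_0 = Z^2.
  H_1: rank ker ∂_1 − rank ∂_2 = (13 − 6) − 6 = 1, and the invariant factors of ∂_2 are all 1, so H_1 = Z.
  H_2: rank ker ∂_2 − rank ∂_3 = (6 − 6) − 0 = 0, and there is no ∂_3, so H_2 = 0.

Hence the Betti numbers are b_0 = 2, b_1 = 1, b_2 = 0.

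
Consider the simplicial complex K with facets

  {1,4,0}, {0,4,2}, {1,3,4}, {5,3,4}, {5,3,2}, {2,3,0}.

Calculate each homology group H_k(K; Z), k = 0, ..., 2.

H_0 = Z,  H_1 = Z,  H_2 = 0.

Fix the vertex order 0 < 1 < 2 < 3 < 4 < 5 and write every simplex with vertices in increasing order. Then dim K = 2 and the simplices of K are:

  0-simplices (6): [0], [1], [2], [3], [4], [5]
  1-simplices (12): [0,1], [0,2], [0,3], [0,4], [1,3], [1,4], [2,3], [2,4], [2,5], [3,4], [3,5], [4,5]
  2-simplices (6): [0,1,4], [0,2,3], [0,2,4], [1,3,4], [2,3,5], [3,4,5]

giving chain groups C_0 ≅ Z^6, C_1 ≅ Z^12, C_2 ≅ Z^6.

∂_1: C_1 → C_0 sends each edge [p,q] (with p < q) to q − p. For instance
  ∂[3,4] = [4] − [3].
This gives a 6×12 integer matrix of rank 5; reducing to Smith normal form yields diagonal entries (1,1,1,1,1).

∂_2: C_2 → C_1 sends each 2-simplex [p,q,r] to [q,r] − [p,r] + [p,q]. For instance
  ∂[1,3,4] = [3,4] − [1,4] + [1,3],
  ∂[3,4,5] = [4,5] − [3,5] + [3,4].
As a 12×6 matrix over Z this has rank 6, with invariant factors (1,1,1,1,1,1).

Computing H_k = (kernel of ∂_k) / (image of ∂_{k+1}):

  H_0: rank C_0 − rank ∂_1 = 6 − 5 = 1, and the invariant factors of ∂_1 are all 1, so H_0 = Z.
  H_1: rank ker ∂_1 − rank ∂_2 = (12 − 5) − 6 = 1, and the invariant factors of ∂_2 are all 1, so H_1 = Z.
  H_2: rank ker ∂_2 − rank ∂_3 = (6 − 6) − 0 = 0, and there is no ∂_3, so H_2 = 0.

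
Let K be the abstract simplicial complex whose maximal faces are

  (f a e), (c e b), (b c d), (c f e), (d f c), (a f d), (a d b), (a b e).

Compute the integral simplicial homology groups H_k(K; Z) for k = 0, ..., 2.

H_0 ≅ Z,  H_1 = 0,  H_2 ≅ Z.

Take the total order a < b < c < d < e < f on the vertex set. Then K (dimension 2) consists of the simplices:

  0-simplices (6): a, b, c, d, e, f
  1-simplices (12): ab, ad, ae, af, bc, bd, be, cd, ce, cf, df, ef
  2-simplices (8): abd, abe, adf, aef, bcd, bce, cdf, cef

giving chain groups C_0 ≅ Z^6, C_1 ≅ Z^12, C_2 ≅ Z^8.

The boundary map ∂_1: C_1 → C_0 is given by ∂[p,q] = [q] − [p].
The 6×12 boundary matrix has rank 5 and Smith normal form diag(1,1,1,1,1).

∂_2: C_2 → C_1 sends each 2-simplex [p,q,r] to [q,r] − [p,r] + [p,q]. For instance
  ∂bcd = cd − bd + bc,
  ∂abe = be − ae + ab.
As a 12×8 matrix over Z this has rank 7, with invariant factors (1,1,1,1,1,1,1).

Now H_k = ker ∂_k / im ∂_{k+1}, so:

  H_0: rank C_0 − rank ∂_1 = 6 − 5 = 1, and the invariant factors of ∂_1 are all 1, so H_0 = Z.
  H_1: rank ker ∂_1 − rank ∂_2 = (12 − 5) − 7 = 0, and the invariant factors of ∂_2 are all 1, so H_1 = 0.
  H_2: rank ker ∂_2 − rank ∂_3 = (8 − 7) − 0 = 1, and there is no ∂_3, so H_2 = Z.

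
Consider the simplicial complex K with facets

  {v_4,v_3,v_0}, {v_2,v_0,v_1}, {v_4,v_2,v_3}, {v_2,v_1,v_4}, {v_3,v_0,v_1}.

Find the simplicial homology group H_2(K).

Take the total order v_0 < v_1 < v_2 < v_3 < v_4 on the vertex set. Then K (dimension 2) consists of the simplices:

  0-simplices (5): [v_0], [v_1], [v_2], [v_3], [v_4]
  1-simplices (10): [v_0,v_1], [v_0,v_2], [v_0,v_3], [v_0,v_4], [v_1,v_2], [v_1,v_3], [v_1,v_4], [v_2,v_3], [v_2,v_4], [v_3,v_4]
  2-simplices (5): [v_0,v_1,v_2], [v_0,v_1,v_3], [v_0,v_3,v_4], [v_1,v_2,v_4], [v_2,v_3,v_4]

giving chain groups C_0 ≅ Z^5, C_1 ≅ Z^10, C_2 ≅ Z^5.

Boundary ∂_1: C_1 → C_0 sends each edge [p,q] (with p < q) to q − p.
As a 5×10 matrix over Z this has rank 4, with invariant factors (1,1,1,1).

∂_2: C_2 → C_1 sends each 2-simplex [p,q,r] to [q,r] − [p,r] + [p,q]. For instance
  ∂[v_0,v_3,v_4] = [v_3,v_4] − [v_0,v_4] + [v_0,v_3],
  ∂[v_2,v_3,v_4] = [v_3,v_4] − [v_2,v_4] + [v_2,v_3].
The resulting 10×5 matrix has rank 5, and its Smith normal form has invariant factors (1,1,1,1,1).

Computing H_k = (kernel of ∂_k) / (image of ∂_{k+1}):

  H_2: rank ker ∂_2 − rank ∂_3 = (5 − 5) − 0 = 0, and there is no ∂_3, so H_2 = 0.

(K is a triangulation of the Möbius band.)

H_2 ≅ 0.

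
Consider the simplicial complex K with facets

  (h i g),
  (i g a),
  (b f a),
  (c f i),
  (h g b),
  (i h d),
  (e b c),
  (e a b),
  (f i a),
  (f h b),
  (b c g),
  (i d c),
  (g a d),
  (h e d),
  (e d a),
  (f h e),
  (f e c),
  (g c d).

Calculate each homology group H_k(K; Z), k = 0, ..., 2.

Take the total order a < b < c < d < e < f < g < h < i on the vertex set. Then K (dimension 2) consists of the simplices:

  0-simplices (9): a, b, c, d, e, f, g, h, i
  1-simplices (27): ab, ad, ae, af, ag, ai, bc, be, bf, bg, bh, cd, ce, cf, cg, ci, de, dg, dh, di, ef, eh, fh, fi, gh, gi, hi
  2-simplices (18): abe, abf, ade, adg, afi, agi, bce, bcg, bfh, bgh, cdg, cdi, cef, cfi, deh, dhi, efh, ghi

so the chain groups are C_0 ≅ Z^9, C_1 ≅ Z^27, C_2 ≅ Z^18.

Boundary ∂_1: C_1 → C_0 is given by ∂[p,q] = [q] − [p]. For instance
  ∂bc = c − b.
The 9×27 boundary matrix has rank 8 and Smith normal form diag(1,1,1,1,1,1,1,1).

∂_2: C_2 → C_1 acts by ∂[p,q,r] = [q,r] − [p,r] + [p,q]. For instance
  ∂dhi = hi − di + dh,
  ∂cdi = di − ci + cd.
The 27×18 boundary matrix has rank 18 and Smith normal form diag(1,1,1,1,1,1,1,1,1,1,1,1,1,1,1,1,1,2).

Reading off H_k = ker ∂_k / im ∂_{k+1}:

  H_0: rank C_0 − rank ∂_1 = 9 − 8 = 1, and the invariant factors of ∂_1 are all 1, so H_0 ≅ Z.
  H_1: rank ker ∂_1 − rank ∂_2 = (27 − 8) − 18 = 1, and ∂_2 has invariant factor 2 > 1, so H_1 ≅ Z ⊕ Z/2.
  H_2: rank ker ∂_2 − rank ∂_3 = (18 − 18) − 0 = 0, and there is no ∂_3, so H_2 ≅ 0.

H_0 ≅ Z,  H_1 ≅ Z ⊕ Z/2,  H_2 = 0.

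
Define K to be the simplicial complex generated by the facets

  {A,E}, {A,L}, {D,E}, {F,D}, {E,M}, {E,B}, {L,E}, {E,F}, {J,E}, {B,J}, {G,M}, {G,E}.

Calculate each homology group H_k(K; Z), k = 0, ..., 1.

H_0 ≅ Z,  H_1 ≅ Z^4.

Order the vertices as A < B < D < E < F < G < J < L < M. Listing each simplex with vertices in this order, K has dimension 1 with simplices:

  0-simplices (9): A, B, D, E, F, G, J, L, M
  1-simplices (12): AE, AL, BE, BJ, DE, DF, EF, EG, EJ, EL, EM, GM

so the chain groups are C_0 ≅ Z^9, C_1 ≅ Z^12.

∂_1: C_1 → C_0 sends each edge [p,q] (with p < q) to q − p. For instance
  ∂BJ = J − B.
This gives a 9×12 integer matrix of rank 8; reducing to Smith normal form yields diagonal entries (1,1,1,1,1,1,1,1).

From H_k ≅ ker(∂_k) / im(∂_{k+1}) we obtain:

  H_0: rank C_0 − rank ∂_1 = 9 − 8 = 1, and the invariant factors of ∂_1 are all 1, so H_0 = Z.
  H_1: rank ker ∂_1 − rank ∂_2 = (12 − 8) − 0 = 4, and there is no ∂_2, so H_1 = Z^4.

(K is a triangulation of a wedge of 4 circles.)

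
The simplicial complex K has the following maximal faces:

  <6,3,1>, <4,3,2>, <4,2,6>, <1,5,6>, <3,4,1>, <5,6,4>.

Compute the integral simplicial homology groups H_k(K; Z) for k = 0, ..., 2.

Fix the vertex order 1 < 2 < 3 < 4 < 5 < 6 and write every simplex with vertices in increasing order. Then dim K = 2 and the simplices of K are:

  0-simplices (6): [1], [2], [3], [4], [5], [6]
  1-simplices (12): [1,3], [1,4], [1,5], [1,6], [2,3], [2,4], [2,6], [3,4], [3,6], [4,5], [4,6], [5,6]
  2-simplices (6): [1,3,4], [1,3,6], [1,5,6], [2,3,4], [2,4,6], [4,5,6]

so the chain groups are C_0 ≅ Z^6, C_1 ≅ Z^12, C_2 ≅ Z^6.

Boundary ∂_1: C_1 → C_0 sends each edge [p,q] (with p < q) to q − p. For instance
  ∂[5,6] = [6] − [5].
As a 6×12 matrix over Z this has rank 5, with invariant factors (1,1,1,1,1).

Boundary ∂_2: C_2 → C_1 maps a triangle to the signed sum of its edges. For instance
  ∂[1,5,6] = [5,6] − [1,6] + [1,5],
  ∂[2,4,6] = [4,6] − [2,6] + [2,4].
The resulting 12×6 matrix has rank 6, and its Smith normal form has invariant factors (1,1,1,1,1,1).

Reading off H_k = ker ∂_k / im ∂_{k+1}:

  H_0: rank C_0 − rank ∂_1 = 6 − 5 = 1, and the invariant factors of ∂_1 are all 1, so H_0 ≅ Z.
  H_1: rank ker ∂_1 − rank ∂_2 = (12 − 5) − 6 = 1, and the invariant factors of ∂_2 are all 1, so H_1 ≅ Z.
  H_2: rank ker ∂_2 − rank ∂_3 = (6 − 6) − 0 = 0, and there is no ∂_3, so H_2 ≅ 0.

(K is a triangulation of the cylinder S^1 x I.)

H_0 = Z,  H_1 = Z,  H_2 = 0.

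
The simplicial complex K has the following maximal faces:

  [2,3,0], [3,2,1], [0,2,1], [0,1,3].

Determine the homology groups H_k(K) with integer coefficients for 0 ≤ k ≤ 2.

H_0 ≅ Z,  H_1 = 0,  H_2 ≅ Z.

K has 4 vertices, 6 edges, 4 triangles.
rank ∂_0 = 0, rank ∂_1 = 3 ⇒ b_0 = 4 − 0 − 3 = 1; all invariant factors of ∂_1 are 1 so no torsion. So H_0 = Z.
rank ∂_1 = 3, rank ∂_2 = 3 ⇒ b_1 = 6 − 3 − 3 = 0; all invariant factors of ∂_2 are 1 so no torsion. So H_1 = 0.
rank ∂_2 = 3, rank ∂_3 = 0 ⇒ b_2 = 4 − 3 − 0 = 1. So H_2 = Z.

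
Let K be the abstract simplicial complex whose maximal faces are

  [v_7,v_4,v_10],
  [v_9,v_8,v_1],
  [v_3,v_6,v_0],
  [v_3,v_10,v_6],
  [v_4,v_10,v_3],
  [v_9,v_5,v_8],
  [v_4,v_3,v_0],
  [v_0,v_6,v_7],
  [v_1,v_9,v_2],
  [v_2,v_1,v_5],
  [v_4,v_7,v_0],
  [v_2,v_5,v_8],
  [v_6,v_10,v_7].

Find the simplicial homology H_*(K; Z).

H_0 = Z^2,  H_1 = Z,  H_2 = Z.

Order the vertices as v_0 < v_1 < v_2 < v_3 < v_4 < v_5 < v_6 < v_7 < v_8 < v_9 < v_10. Listing each simplex with vertices in this order, K has dimension 2 with simplices:

  0-simplices (11): [v_0], [v_1], [v_2], [v_3], [v_4], [v_5], [v_6], [v_7], [v_8], [v_9], [v_10]
  1-simplices (22): (22 of them)
  2-simplices (13): (13 of them)

so the chain groups are C_0 ≅ Z^11, C_1 ≅ Z^22, C_2 ≅ Z^13.

∂_1: C_1 → C_0 is given by ∂[p,q] = [q] − [p]. For instance
  ∂[v_0,v_4] = [v_4] − [v_0].
The resulting 11×22 matrix has rank 9, and its Smith normal form has invariant factors (1,1,1,1,1,1,1,1,1).

Boundary ∂_2: C_2 → C_1 acts by ∂[p,q,r] = [q,r] − [p,r] + [p,q]. For instance
  ∂[v_3,v_4,v_10] = [v_4,v_10] − [v_3,v_10] + [v_3,v_4],
  ∂[v_0,v_6,v_7] = [v_6,v_7] − [v_0,v_7] + [v_0,v_6].
The 22×13 boundary matrix has rank 12 and Smith normal form diag(1,1,1,1,1,1,1,1,1,1,1,1).

Now H_k = ker ∂_k / im ∂_{k+1}, so:

  H_0: rank C_0 − rank ∂_1 = 11 − 9 = 2, and the invariant factors of ∂_1 are all 1, so H_0 = Z^2.
  H_1: rank ker ∂_1 − rank ∂_2 = (22 − 9) − 12 = 1, and the invariant factors of ∂_2 are all 1, so H_1 = Z.
  H_2: rank ker ∂_2 − rank ∂_3 = (13 − 12) − 0 = 1, and there is no ∂_3, so H_2 = Z.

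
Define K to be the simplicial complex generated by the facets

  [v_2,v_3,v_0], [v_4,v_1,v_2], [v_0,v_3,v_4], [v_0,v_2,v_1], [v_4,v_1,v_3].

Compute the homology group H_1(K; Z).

H_1 = Z.

Take the total order v_0 < v_1 < v_2 < v_3 < v_4 on the vertex set. Then K (dimension 2) consists of the simplices:

  0-simplices (5): [v_0], [v_1], [v_2], [v_3], [v_4]
  1-simplices (10): [v_0,v_1], [v_0,v_2], [v_0,v_3], [v_0,v_4], [v_1,v_2], [v_1,v_3], [v_1,v_4], [v_2,v_3], [v_2,v_4], [v_3,v_4]
  2-simplices (5): [v_0,v_1,v_2], [v_0,v_2,v_3], [v_0,v_3,v_4], [v_1,v_2,v_4], [v_1,v_3,v_4]

Hence C_0 ≅ Z^5, C_1 ≅ Z^10, C_2 ≅ Z^5.

The boundary map ∂_1: C_1 → C_0 sends each edge [p,q] (with p < q) to q − p.
The 5×10 boundary matrix has rank 4 and Smith normal form diag(1,1,1,1).

The boundary map ∂_2: C_2 → C_1 acts by ∂[p,q,r] = [q,r] − [p,r] + [p,q]. For instance
  ∂[v_0,v_1,v_2] = [v_1,v_2] − [v_0,v_2] + [v_0,v_1],
  ∂[v_1,v_2,v_4] = [v_2,v_4] − [v_1,v_4] + [v_1,v_2].
The 10×5 boundary matrix has rank 5 and Smith normal form diag(1,1,1,1,1).

Reading off H_k = ker ∂_k / im ∂_{k+1}:

  H_1: rank ker ∂_1 − rank ∂_2 = (10 − 4) − 5 = 1, and the invariant factors of ∂_2 are all 1, so H_1 ≅ Z.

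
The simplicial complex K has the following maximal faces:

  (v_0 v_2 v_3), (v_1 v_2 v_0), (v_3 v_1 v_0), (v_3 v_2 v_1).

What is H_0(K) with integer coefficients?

We work with the vertex ordering v_0 < v_1 < v_2 < v_3. The simplices of K, each written with vertices in increasing order, are:

  0-simplices (4): [v_0], [v_1], [v_2], [v_3]
  1-simplices (6): [v_0,v_1], [v_0,v_2], [v_0,v_3], [v_1,v_2], [v_1,v_3], [v_2,v_3]
  2-simplices (4): [v_0,v_1,v_2], [v_0,v_1,v_3], [v_0,v_2,v_3], [v_1,v_2,v_3]

giving chain groups C_0 ≅ Z^4, C_1 ≅ Z^6, C_2 ≅ Z^4.

Boundary ∂_1: C_1 → C_0 is given by ∂[p,q] = [q] − [p].
This gives a 4×6 integer matrix of rank 3; reducing to Smith normal form yields diagonal entries (1,1,1).

The boundary map ∂_2: C_2 → C_1 maps a triangle to the signed sum of its edges. For instance
  ∂[v_0,v_2,v_3] = [v_2,v_3] − [v_0,v_3] + [v_0,v_2],
  ∂[v_1,v_2,v_3] = [v_2,v_3] − [v_1,v_3] + [v_1,v_2].
As a 6×4 matrix over Z this has rank 3, with invariant factors (1,1,1).

Now H_k = ker ∂_k / im ∂_{k+1}, so:

  H_0: rank C_0 − rank ∂_1 = 4 − 3 = 1, and the invariant factors of ∂_1 are all 1, so H_0 = Z.

H_0 ≅ Z.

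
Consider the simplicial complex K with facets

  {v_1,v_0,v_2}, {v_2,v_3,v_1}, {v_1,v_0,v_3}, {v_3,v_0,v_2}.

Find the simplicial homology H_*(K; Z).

H_0 ≅ Z,  H_1 = 0,  H_2 ≅ Z.

Order the vertices as v_0 < v_1 < v_2 < v_3. Listing each simplex with vertices in this order, K has dimension 2 with simplices:

  0-simplices (4): [v_0], [v_1], [v_2], [v_3]
  1-simplices (6): [v_0,v_1], [v_0,v_2], [v_0,v_3], [v_1,v_2], [v_1,v_3], [v_2,v_3]
  2-simplices (4): [v_0,v_1,v_2], [v_0,v_1,v_3], [v_0,v_2,v_3], [v_1,v_2,v_3]

Hence C_0 ≅ Z^4, C_1 ≅ Z^6, C_2 ≅ Z^4.

The boundary map ∂_1: C_1 → C_0 is given by ∂[p,q] = [q] − [p]. For instance
  ∂[v_1,v_2] = [v_2] − [v_1].
The 4×6 boundary matrix has rank 3 and Smith normal form diag(1,1,1).

Boundary ∂_2: C_2 → C_1 maps a triangle to the signed sum of its edges. For instance
  ∂[v_0,v_1,v_2] = [v_1,v_2] − [v_0,v_2] + [v_0,v_1],
  ∂[v_0,v_2,v_3] = [v_2,v_3] − [v_0,v_3] + [v_0,v_2].
This gives a 6×4 integer matrix of rank 3; reducing to Smith normal form yields diagonal entries (1,1,1).

From H_k ≅ ker(∂_k) / im(∂_{k+1}) we obtain:

  H_0: rank C_0 − rank ∂_1 = 4 − 3 = 1, and the invariant factors of ∂_1 are all 1, so H_0 = Z.
  H_1: rank ker ∂_1 − rank ∂_2 = (6 − 3) − 3 = 0, and the invariant factors of ∂_2 are all 1, so H_1 = 0.
  H_2: rank ker ∂_2 − rank ∂_3 = (4 − 3) − 0 = 1, and there is no ∂_3, so H_2 = Z.

As a check, the Euler characteristic is 4 − 6 + 4 = 2, which agrees with 1 − 0 + 1 = 2.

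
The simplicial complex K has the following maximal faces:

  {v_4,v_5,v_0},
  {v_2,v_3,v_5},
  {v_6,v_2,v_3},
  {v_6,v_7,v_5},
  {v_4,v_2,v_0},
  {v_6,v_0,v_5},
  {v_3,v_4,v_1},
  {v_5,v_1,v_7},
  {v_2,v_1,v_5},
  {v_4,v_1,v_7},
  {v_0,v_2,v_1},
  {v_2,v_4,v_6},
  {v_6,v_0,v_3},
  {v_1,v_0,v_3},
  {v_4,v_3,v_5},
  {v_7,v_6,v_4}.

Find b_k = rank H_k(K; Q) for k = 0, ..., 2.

Fix the vertex order v_0 < v_1 < v_2 < v_3 < v_4 < v_5 < v_6 < v_7 and write every simplex with vertices in increasing order. Then dim K = 2 and the simplices of K are:

  0-simplices (8): [v_0], [v_1], [v_2], [v_3], [v_4], [v_5], [v_6], [v_7]
  1-simplices (24): (24 of them)
  2-simplices (16): (16 of them)

giving chain groups C_0 ≅ Z^8, C_1 ≅ Z^24, C_2 ≅ Z^16.

The boundary map ∂_1: C_1 → C_0 sends each edge [p,q] (with p < q) to q − p.
The resulting 8×24 matrix has rank 7, and its Smith normal form has invariant factors (1,1,1,1,1,1,1).

∂_2: C_2 → C_1 acts by ∂[p,q,r] = [q,r] − [p,r] + [p,q]. For instance
  ∂[v_1,v_2,v_5] = [v_2,v_5] − [v_1,v_5] + [v_1,v_2],
  ∂[v_1,v_3,v_4] = [v_3,v_4] − [v_1,v_4] + [v_1,v_3].
This gives a 24×16 integer matrix of rank 15; reducing to Smith normal form yields diagonal entries (1,1,1,1,1,1,1,1,1,1,1,1,1,1,1).

Now H_k = ker ∂_k / im ∂_{k+1}, so:

  H_0: rank C_0 − rank ∂_1 = 8 − 7 = 1, and the invariant factors of ∂_1 are all 1, so H_0 = Z.
  H_1: rank ker ∂_1 − rank ∂_2 = (24 − 7) − 15 = 2, and the invariant factors of ∂_2 are all 1, so H_1 = Z^2.
  H_2: rank ker ∂_2 − rank ∂_3 = (16 − 15) − 0 = 1, and there is no ∂_3, so H_2 = Z.

Hence the Betti numbers are b_0 = 1, b_1 = 2, b_2 = 1.

b_0 = 1, b_1 = 2, b_2 = 1.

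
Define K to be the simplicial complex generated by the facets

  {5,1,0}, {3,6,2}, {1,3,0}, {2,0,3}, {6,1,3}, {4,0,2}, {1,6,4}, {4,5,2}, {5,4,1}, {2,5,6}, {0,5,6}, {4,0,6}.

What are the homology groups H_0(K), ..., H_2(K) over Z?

Fix the vertex order 0 < 1 < 2 < 3 < 4 < 5 < 6 and write every simplex with vertices in increasing order. Then dim K = 2 and the simplices of K are:

  0-simplices (7): [0], [1], [2], [3], [4], [5], [6]
  1-simplices (18): [0,1], [0,2], [0,3], [0,4], [0,5], [0,6], [1,3], [1,4], [1,5], [1,6], [2,3], [2,4], [2,5], [2,6], [3,6], [4,5], [4,6], [5,6]
  2-simplices (12): [0,1,3], [0,1,5], [0,2,3], [0,2,4], [0,4,6], [0,5,6], [1,3,6], [1,4,5], [1,4,6], [2,3,6], [2,4,5], [2,5,6]

so the chain groups are C_0 ≅ Z^7, C_1 ≅ Z^18, C_2 ≅ Z^12.

Boundary ∂_1: C_1 → C_0 is given by ∂[p,q] = [q] − [p].
The resulting 7×18 matrix has rank 6, and its Smith normal form has invariant factors (1,1,1,1,1,1).

Boundary ∂_2: C_2 → C_1 acts by ∂[p,q,r] = [q,r] − [p,r] + [p,q]. For instance
  ∂[0,4,6] = [4,6] − [0,6] + [0,4],
  ∂[2,3,6] = [3,6] − [2,6] + [2,3].
This gives a 18×12 integer matrix of rank 12; reducing to Smith normal form yields diagonal entries (1,1,1,1,1,1,1,1,1,1,1,2).

From H_k ≅ ker(∂_k) / im(∂_{k+1}) we obtain:

  H_0: rank C_0 − rank ∂_1 = 7 − 6 = 1, and the invariant factors of ∂_1 are all 1, so H_0 ≅ Z.
  H_1: rank ker ∂_1 − rank ∂_2 = (18 − 6) − 12 = 0, and ∂_2 has invariant factor 2 > 1, so H_1 ≅ Z/2.
  H_2: rank ker ∂_2 − rank ∂_3 = (12 − 12) − 0 = 0, and there is no ∂_3, so H_2 ≅ 0.

H_0 = Z,  H_1 = Z/2,  H_2 = 0.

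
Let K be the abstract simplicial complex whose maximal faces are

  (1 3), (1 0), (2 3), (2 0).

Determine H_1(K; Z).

We work with the vertex ordering 0 < 1 < 2 < 3. The simplices of K, each written with vertices in increasing order, are:

  0-simplices (4): [0], [1], [2], [3]
  1-simplices (4): [0,1], [0,2], [1,3], [2,3]

so the chain groups are C_0 ≅ Z^4, C_1 ≅ Z^4.

Boundary ∂_1: C_1 → C_0 maps an edge to its endpoints' difference, ∂[p,q] = q − p. For instance
  ∂[2,3] = [3] − [2].
As a 4×4 matrix over Z this has rank 3, with invariant factors (1,1,1).

Computing H_k = (kernel of ∂_k) / (image of ∂_{k+1}):

  H_1: rank ker ∂_1 − rank ∂_2 = (4 − 3) − 0 = 1, and there is no ∂_2, so H_1 = Z.

H_1 = Z.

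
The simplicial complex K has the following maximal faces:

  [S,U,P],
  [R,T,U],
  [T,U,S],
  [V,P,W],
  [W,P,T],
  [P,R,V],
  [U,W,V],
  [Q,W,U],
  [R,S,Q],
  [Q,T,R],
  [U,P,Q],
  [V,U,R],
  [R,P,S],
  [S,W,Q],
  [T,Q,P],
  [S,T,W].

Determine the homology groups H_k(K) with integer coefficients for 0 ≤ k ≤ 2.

H_0 ≅ Z,  H_1 ≅ Z^2,  H_2 ≅ Z.

Take the total order P < Q < R < S < T < U < V < W on the vertex set. Then K (dimension 2) consists of the simplices:

  0-simplices (8): P, Q, R, S, T, U, V, W
  1-simplices (24): PQ, PR, PS, PT, PU, PV, PW, QR, QS, QT, QU, QW, RS, RT, RU, RV, ST, SU, SW, TU, TW, UV, UW, VW
  2-simplices (16): PQT, PQU, PRS, PRV, PSU, PTW, PVW, QRS, QRT, QSW, QUW, RTU, RUV, STU, STW, UVW

Hence C_0 ≅ Z^8, C_1 ≅ Z^24, C_2 ≅ Z^16.

The boundary map ∂_1: C_1 → C_0 maps an edge to its endpoints' difference, ∂[p,q] = q − p. For instance
  ∂SW = W − S.
The resulting 8×24 matrix has rank 7, and its Smith normal form has invariant factors (1,1,1,1,1,1,1).

The boundary map ∂_2: C_2 → C_1 acts by ∂[p,q,r] = [q,r] − [p,r] + [p,q]. For instance
  ∂QSW = SW − QW + QS,
  ∂PQT = QT − PT + PQ.
The resulting 24×16 matrix has rank 15, and its Smith normal form has invariant factors (1,1,1,1,1,1,1,1,1,1,1,1,1,1,1).

Now H_k = ker ∂_k / im ∂_{k+1}, so:

  H_0: rank C_0 − rank ∂_1 = 8 − 7 = 1, and the invariant factors of ∂_1 are all 1, so H_0 ≅ Z.
  H_1: rank ker ∂_1 − rank ∂_2 = (24 − 7) − 15 = 2, and the invariant factors of ∂_2 are all 1, so H_1 ≅ Z^2.
  H_2: rank ker ∂_2 − rank ∂_3 = (16 − 15) − 0 = 1, and there is no ∂_3, so H_2 ≅ Z.

As a check, the Euler characteristic is 8 − 24 + 16 = 0, which agrees with 1 − 2 + 1 = 0.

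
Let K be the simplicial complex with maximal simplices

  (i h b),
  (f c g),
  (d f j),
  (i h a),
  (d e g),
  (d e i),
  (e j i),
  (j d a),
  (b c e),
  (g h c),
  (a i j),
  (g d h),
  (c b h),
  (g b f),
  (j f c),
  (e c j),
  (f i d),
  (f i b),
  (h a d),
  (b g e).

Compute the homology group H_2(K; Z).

H_2 = 0.

We work with the vertex ordering a < b < c < d < e < f < g < h < i < j. The simplices of K, each written with vertices in increasing order, are:

  0-simplices (10): a, b, c, d, e, f, g, h, i, j
  1-simplices (30): ad, ah, ai, aj, bc, be, bf, bg, bh, bi, ce, cf, cg, ch, cj, de, df, dg, dh, di, dj, eg, ei, ej, fg, fi, fj, gh, hi, ij
  2-simplices (20): adh, adj, ahi, aij, bce, bch, beg, bfg, bfi, bhi, cej, cfg, cfj, cgh, deg, dei, dfi, dfj, dgh, eij

giving chain groups C_0 ≅ Z^10, C_1 ≅ Z^30, C_2 ≅ Z^20.

∂_1: C_1 → C_0 maps an edge to its endpoints' difference, ∂[p,q] = q − p. For instance
  ∂dg = g − d.
The resulting 10×30 matrix has rank 9, and its Smith normal form has invariant factors (1,1,1,1,1,1,1,1,1).

The boundary map ∂_2: C_2 → C_1 acts by ∂[p,q,r] = [q,r] − [p,r] + [p,q]. For instance
  ∂bce = ce − be + bc,
  ∂adh = dh − ah + ad.
The 30×20 boundary matrix has rank 20 and Smith normal form diag(1,1,1,1,1,1,1,1,1,1,1,1,1,1,1,1,1,1,1,2).

From H_k ≅ ker(∂_k) / im(∂_{k+1}) we obtain:

  H_2: rank ker ∂_2 − rank ∂_3 = (20 − 20) − 0 = 0, and there is no ∂_3, so H_2 = 0.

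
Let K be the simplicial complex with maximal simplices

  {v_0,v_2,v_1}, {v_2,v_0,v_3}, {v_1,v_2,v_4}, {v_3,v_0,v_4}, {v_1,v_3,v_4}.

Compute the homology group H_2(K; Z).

Fix the vertex order v_0 < v_1 < v_2 < v_3 < v_4 and write every simplex with vertices in increasing order. Then dim K = 2 and the simplices of K are:

  0-simplices (5): [v_0], [v_1], [v_2], [v_3], [v_4]
  1-simplices (10): [v_0,v_1], [v_0,v_2], [v_0,v_3], [v_0,v_4], [v_1,v_2], [v_1,v_3], [v_1,v_4], [v_2,v_3], [v_2,v_4], [v_3,v_4]
  2-simplices (5): [v_0,v_1,v_2], [v_0,v_2,v_3], [v_0,v_3,v_4], [v_1,v_2,v_4], [v_1,v_3,v_4]

so the chain groups are C_0 ≅ Z^5, C_1 ≅ Z^10, C_2 ≅ Z^5.

The boundary map ∂_1: C_1 → C_0 maps an edge to its endpoints' difference, ∂[p,q] = q − p.
As a 5×10 matrix over Z this has rank 4, with invariant factors (1,1,1,1).

Boundary ∂_2: C_2 → C_1 acts by ∂[p,q,r] = [q,r] − [p,r] + [p,q]. For instance
  ∂[v_0,v_1,v_2] = [v_1,v_2] − [v_0,v_2] + [v_0,v_1],
  ∂[v_0,v_3,v_4] = [v_3,v_4] − [v_0,v_4] + [v_0,v_3].
As a 10×5 matrix over Z this has rank 5, with invariant factors (1,1,1,1,1).

Computing H_k = (kernel of ∂_k) / (image of ∂_{k+1}):

  H_2: rank ker ∂_2 − rank ∂_3 = (5 − 5) − 0 = 0, and there is no ∂_3, so H_2 ≅ 0.

(K is a triangulation of the Möbius band.)

H_2 ≅ 0.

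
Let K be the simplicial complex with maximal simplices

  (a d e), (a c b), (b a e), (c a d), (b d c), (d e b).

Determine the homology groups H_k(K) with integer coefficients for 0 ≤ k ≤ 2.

H_0 ≅ Z,  H_1 = 0,  H_2 ≅ Z.

Order the vertices as a < b < c < d < e. Listing each simplex with vertices in this order, K has dimension 2 with simplices:

  0-simplices (5): a, b, c, d, e
  1-simplices (9): ab, ac, ad, ae, bc, bd, be, cd, de
  2-simplices (6): abc, abe, acd, ade, bcd, bde

giving chain groups C_0 ≅ Z^5, C_1 ≅ Z^9, C_2 ≅ Z^6.

∂_1: C_1 → C_0 sends each edge [p,q] (with p < q) to q − p. For instance
  ∂de = e − d.
This gives a 5×9 integer matrix of rank 4; reducing to Smith normal form yields diagonal entries (1,1,1,1).

The boundary map ∂_2: C_2 → C_1 acts by ∂[p,q,r] = [q,r] − [p,r] + [p,q]. For instance
  ∂acd = cd − ad + ac,
  ∂bcd = cd − bd + bc.
The 9×6 boundary matrix has rank 5 and Smith normal form diag(1,1,1,1,1).

Computing H_k = (kernel of ∂_k) / (image of ∂_{k+1}):

  H_0: rank C_0 − rank ∂_1 = 5 − 4 = 1, and the invariant factors of ∂_1 are all 1, so H_0 = Z.
  H_1: rank ker ∂_1 − rank ∂_2 = (9 − 4) − 5 = 0, and the invariant factors of ∂_2 are all 1, so H_1 = 0.
  H_2: rank ker ∂_2 − rank ∂_3 = (6 − 5) − 0 = 1, and there is no ∂_3, so H_2 = Z.

(K is a triangulation of the 2-sphere S^2.)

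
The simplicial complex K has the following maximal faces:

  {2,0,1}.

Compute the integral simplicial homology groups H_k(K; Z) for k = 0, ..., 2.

Fix the vertex order 0 < 1 < 2 and write every simplex with vertices in increasing order. Then dim K = 2 and the simplices of K are:

  0-simplices (3): [0], [1], [2]
  1-simplices (3): [0,1], [0,2], [1,2]
  2-simplices (1): [0,1,2]

Hence C_0 ≅ Z^3, C_1 ≅ Z^3, C_2 ≅ Z^1.

The boundary map ∂_1: C_1 → C_0 sends each edge [p,q] (with p < q) to q − p. For instance
  ∂[0,1] = [1] − [0].
As a 3×3 matrix over Z this has rank 2, with invariant factors (1,1).

The boundary map ∂_2: C_2 → C_1 maps a triangle to the signed sum of its edges. For instance
  ∂[0,1,2] = [1,2] − [0,2] + [0,1].
The 3×1 boundary matrix has rank 1 and Smith normal form diag(1).

From H_k ≅ ker(∂_k) / im(∂_{k+1}) we obtain:

  H_0: rank C_0 − rank ∂_1 = 3 − 2 = 1, and the invariant factors of ∂_1 are all 1, so H_0 ≅ Z.
  H_1: rank ker ∂_1 − rank ∂_2 = (3 − 2) − 1 = 0, and the invariant factors of ∂_2 are all 1, so H_1 ≅ 0.
  H_2: rank ker ∂_2 − rank ∂_3 = (1 − 1) − 0 = 0, and there is no ∂_3, so H_2 ≅ 0.

(K is a triangulation of the 2-simplex.)

H_0 ≅ Z,  H_1 = 0,  H_2 = 0.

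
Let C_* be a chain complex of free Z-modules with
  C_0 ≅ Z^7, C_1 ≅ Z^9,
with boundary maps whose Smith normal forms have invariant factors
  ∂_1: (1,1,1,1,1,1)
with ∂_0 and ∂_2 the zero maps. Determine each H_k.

H_0: b_0 = 7 − 0 − 6 = 1; torsion from ∂_1 factors > 1: none. So H_0 = Z.
H_1: b_1 = 9 − 6 − 0 = 3; torsion from ∂_2 factors > 1: none. So H_1 = Z^3.

H_0 = Z,  H_1 = Z^3.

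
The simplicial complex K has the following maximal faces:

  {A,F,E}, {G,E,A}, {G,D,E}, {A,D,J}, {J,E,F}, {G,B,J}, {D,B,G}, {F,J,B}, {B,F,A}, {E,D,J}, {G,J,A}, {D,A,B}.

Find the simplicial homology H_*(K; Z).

H_0 ≅ Z,  H_1 ≅ Z_2,  H_2 = 0.

Fix the vertex order A < B < D < E < F < G < J and write every simplex with vertices in increasing order. Then dim K = 2 and the simplices of K are:

  0-simplices (7): A, B, D, E, F, G, J
  1-simplices (18): AB, AD, AE, AF, AG, AJ, BD, BF, BG, BJ, DE, DG, DJ, EF, EG, EJ, FJ, GJ
  2-simplices (12): ABD, ABF, ADJ, AEF, AEG, AGJ, BDG, BFJ, BGJ, DEG, DEJ, EFJ

so the chain groups are C_0 ≅ Z^7, C_1 ≅ Z^18, C_2 ≅ Z^12.

Boundary ∂_1: C_1 → C_0 sends each edge [p,q] (with p < q) to q − p.
The 7×18 boundary matrix has rank 6 and Smith normal form diag(1,1,1,1,1,1).

The boundary map ∂_2: C_2 → C_1 maps a triangle to the signed sum of its edges. For instance
  ∂ADJ = DJ − AJ + AD,
  ∂EFJ = FJ − EJ + EF.
As a 18×12 matrix over Z this has rank 12, with invariant factors (1,1,1,1,1,1,1,1,1,1,1,2).

Computing H_k = (kernel of ∂_k) / (image of ∂_{k+1}):

  H_0: rank C_0 − rank ∂_1 = 7 − 6 = 1, and the invariant factors of ∂_1 are all 1, so H_0 = Z.
  H_1: rank ker ∂_1 − rank ∂_2 = (18 − 6) − 12 = 0, and ∂_2 has invariant factor 2 > 1, so H_1 = Z_2.
  H_2: rank ker ∂_2 − rank ∂_3 = (12 − 12) − 0 = 0, and there is no ∂_3, so H_2 = 0.

(K is a triangulation of the real projective plane RP^2.)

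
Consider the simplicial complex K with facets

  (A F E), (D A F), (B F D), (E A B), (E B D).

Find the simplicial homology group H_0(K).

H_0 ≅ Z.

Fix the vertex order A < B < D < E < F and write every simplex with vertices in increasing order. Then dim K = 2 and the simplices of K are:

  0-simplices (5): A, B, D, E, F
  1-simplices (10): AB, AD, AE, AF, BD, BE, BF, DE, DF, EF
  2-simplices (5): ABE, ADF, AEF, BDE, BDF

so the chain groups are C_0 ≅ Z^5, C_1 ≅ Z^10, C_2 ≅ Z^5.

∂_1: C_1 → C_0 maps an edge to its endpoints' difference, ∂[p,q] = q − p. For instance
  ∂AB = B − A.
As a 5×10 matrix over Z this has rank 4, with invariant factors (1,1,1,1).

Boundary ∂_2: C_2 → C_1 acts by ∂[p,q,r] = [q,r] − [p,r] + [p,q]. For instance
  ∂ABE = BE − AE + AB,
  ∂BDF = DF − BF + BD.
The resulting 10×5 matrix has rank 5, and its Smith normal form has invariant factors (1,1,1,1,1).

Now H_k = ker ∂_k / im ∂_{k+1}, so:

  H_0: rank C_0 − rank ∂_1 = 5 − 4 = 1, and the invariant factors of ∂_1 are all 1, so H_0 ≅ Z.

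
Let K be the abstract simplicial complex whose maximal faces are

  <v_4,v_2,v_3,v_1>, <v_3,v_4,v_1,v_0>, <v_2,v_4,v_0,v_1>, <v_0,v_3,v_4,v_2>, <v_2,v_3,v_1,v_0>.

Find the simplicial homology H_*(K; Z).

K has 5 vertices, 10 edges, 10 triangles, 5 3-simplices.
rank ∂_0 = 0, rank ∂_1 = 4 ⇒ b_0 = 5 − 0 − 4 = 1; all invariant factors of ∂_1 are 1 so no torsion. So H_0 ≅ Z.
rank ∂_1 = 4, rank ∂_2 = 6 ⇒ b_1 = 10 − 4 − 6 = 0; all invariant factors of ∂_2 are 1 so no torsion. So H_1 ≅ 0.
rank ∂_2 = 6, rank ∂_3 = 4 ⇒ b_2 = 10 − 6 − 4 = 0; all invariant factors of ∂_3 are 1 so no torsion. So H_2 ≅ 0.
rank ∂_3 = 4, rank ∂_4 = 0 ⇒ b_3 = 5 − 4 − 0 = 1. So H_3 ≅ Z.

H_0 = Z,  H_1 = 0,  H_2 = 0,  H_3 = Z.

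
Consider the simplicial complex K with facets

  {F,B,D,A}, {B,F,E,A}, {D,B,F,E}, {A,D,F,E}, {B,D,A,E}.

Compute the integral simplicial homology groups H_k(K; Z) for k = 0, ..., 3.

Order the vertices as A < B < D < E < F. Listing each simplex with vertices in this order, K has dimension 3 with simplices:

  0-simplices (5): A, B, D, E, F
  1-simplices (10): AB, AD, AE, AF, BD, BE, BF, DE, DF, EF
  2-simplices (10): ABD, ABE, ABF, ADE, ADF, AEF, BDE, BDF, BEF, DEF
  3-simplices (5): ABDE, ABDF, ABEF, ADEF, BDEF

Hence C_0 ≅ Z^5, C_1 ≅ Z^10, C_2 ≅ Z^10, C_3 ≅ Z^5.

∂_1: C_1 → C_0 maps an edge to its endpoints' difference, ∂[p,q] = q − p.
The resulting 5×10 matrix has rank 4, and its Smith normal form has invariant factors (1,1,1,1).

∂_2: C_2 → C_1 sends each 2-simplex [p,q,r] to [q,r] − [p,r] + [p,q]. For instance
  ∂BDF = DF − BF + BD,
  ∂BEF = EF − BF + BE.
This gives a 10×10 integer matrix of rank 6; reducing to Smith normal form yields diagonal entries (1,1,1,1,1,1).

Boundary ∂_3: C_3 → C_2 sends each 3-simplex σ to the alternating sum Σ_i (−1)^i (σ with its i-th vertex removed). For instance
  ∂ABEF = BEF − AEF + ABF − ABE,
  ∂BDEF = DEF − BEF + BDF − BDE.
The resulting 10×5 matrix has rank 4, and its Smith normal form has invariant factors (1,1,1,1).

From H_k ≅ ker(∂_k) / im(∂_{k+1}) we obtain:

  H_0: rank C_0 − rank ∂_1 = 5 − 4 = 1, and the invariant factors of ∂_1 are all 1, so H_0 = Z.
  H_1: rank ker ∂_1 − rank ∂_2 = (10 − 4) − 6 = 0, and the invariant factors of ∂_2 are all 1, so H_1 = 0.
  H_2: rank ker ∂_2 − rank ∂_3 = (10 − 6) − 4 = 0, and the invariant factors of ∂_3 are all 1, so H_2 = 0.
  H_3: rank ker ∂_3 − rank ∂_4 = (5 − 4) − 0 = 1, and there is no ∂_4, so H_3 = Z.

H_0 = Z,  H_1 = 0,  H_2 = 0,  H_3 = Z.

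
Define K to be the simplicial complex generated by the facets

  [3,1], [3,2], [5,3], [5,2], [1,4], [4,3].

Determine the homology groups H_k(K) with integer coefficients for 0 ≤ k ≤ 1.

H_0 = Z,  H_1 = Z^2.

We work with the vertex ordering 1 < 2 < 3 < 4 < 5. The simplices of K, each written with vertices in increasing order, are:

  0-simplices (5): [1], [2], [3], [4], [5]
  1-simplices (6): [1,3], [1,4], [2,3], [2,5], [3,4], [3,5]

so the chain groups are C_0 ≅ Z^5, C_1 ≅ Z^6.

Boundary ∂_1: C_1 → C_0 sends each edge [p,q] (with p < q) to q − p. For instance
  ∂[2,3] = [3] − [2].
This gives a 5×6 integer matrix of rank 4; reducing to Smith normal form yields diagonal entries (1,1,1,1).

Now H_k = ker ∂_k / im ∂_{k+1}, so:

  H_0: rank C_0 − rank ∂_1 = 5 − 4 = 1, and the invariant factors of ∂_1 are all 1, so H_0 ≅ Z.
  H_1: rank ker ∂_1 − rank ∂_2 = (6 − 4) − 0 = 2, and there is no ∂_2, so H_1 ≅ Z^2.

As a check, the Euler characteristic is 5 − 6 = -1, which agrees with 1 − 2 = -1.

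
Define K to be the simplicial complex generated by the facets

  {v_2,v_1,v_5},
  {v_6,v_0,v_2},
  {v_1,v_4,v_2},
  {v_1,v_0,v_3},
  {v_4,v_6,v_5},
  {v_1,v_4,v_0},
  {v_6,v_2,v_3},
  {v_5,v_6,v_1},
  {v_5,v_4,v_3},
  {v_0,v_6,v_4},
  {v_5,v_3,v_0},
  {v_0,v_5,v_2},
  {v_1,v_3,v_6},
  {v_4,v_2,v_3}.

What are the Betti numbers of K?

b_0 = 1, b_1 = 2, b_2 = 1.

Fix the vertex order v_0 < v_1 < v_2 < v_3 < v_4 < v_5 < v_6 and write every simplex with vertices in increasing order. Then dim K = 2 and the simplices of K are:

  0-simplices (7): [v_0], [v_1], [v_2], [v_3], [v_4], [v_5], [v_6]
  1-simplices (21): (21 of them)
  2-simplices (14): (14 of them)

so the chain groups are C_0 ≅ Z^7, C_1 ≅ Z^21, C_2 ≅ Z^14.

∂_1: C_1 → C_0 sends each edge [p,q] (with p < q) to q − p. For instance
  ∂[v_0,v_3] = [v_3] − [v_0].
The 7×21 boundary matrix has rank 6 and Smith normal form diag(1,1,1,1,1,1).

∂_2: C_2 → C_1 maps a triangle to the signed sum of its edges. For instance
  ∂[v_1,v_2,v_5] = [v_2,v_5] − [v_1,v_5] + [v_1,v_2],
  ∂[v_1,v_3,v_6] = [v_3,v_6] − [v_1,v_6] + [v_1,v_3].
The 21×14 boundary matrix has rank 13 and Smith normal form diag(1,1,1,1,1,1,1,1,1,1,1,1,1).

From H_k ≅ ker(∂_k) / im(∂_{k+1}) we obtain:

  H_0: rank C_0 − rank ∂_1 = 7 − 6 = 1, and the invariant factors of ∂_1 are all 1, so H_0 ≅ Z.
  H_1: rank ker ∂_1 − rank ∂_2 = (21 − 6) − 13 = 2, and the invariant factors of ∂_2 are all 1, so H_1 ≅ Z^2.
  H_2: rank ker ∂_2 − rank ∂_3 = (14 − 13) − 0 = 1, and there is no ∂_3, so H_2 ≅ Z.

Hence the Betti numbers are b_0 = 1, b_1 = 2, b_2 = 1.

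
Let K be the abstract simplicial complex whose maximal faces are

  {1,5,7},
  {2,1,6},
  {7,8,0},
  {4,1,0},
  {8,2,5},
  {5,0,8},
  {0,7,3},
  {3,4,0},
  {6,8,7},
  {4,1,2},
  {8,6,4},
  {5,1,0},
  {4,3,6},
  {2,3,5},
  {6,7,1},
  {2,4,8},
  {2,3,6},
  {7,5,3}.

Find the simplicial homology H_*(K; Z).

Fix the vertex order 0 < 1 < 2 < 3 < 4 < 5 < 6 < 7 < 8 and write every simplex with vertices in increasing order. Then dim K = 2 and the simplices of K are:

  0-simplices (9): [0], [1], [2], [3], [4], [5], [6], [7], [8]
  1-simplices (27): (27 of them)
  2-simplices (18): [0,1,4], [0,1,5], [0,3,4], [0,3,7], [0,5,8], [0,7,8], [1,2,4], [1,2,6], [1,5,7], [1,6,7], [2,3,5], [2,3,6], [2,4,8], [2,5,8], [3,4,6], [3,5,7], [4,6,8], [6,7,8]

giving chain groups C_0 ≅ Z^9, C_1 ≅ Z^27, C_2 ≅ Z^18.

∂_1: C_1 → C_0 maps an edge to its endpoints' difference, ∂[p,q] = q − p.
As a 9×27 matrix over Z this has rank 8, with invariant factors (1,1,1,1,1,1,1,1).

The boundary map ∂_2: C_2 → C_1 maps a triangle to the signed sum of its edges. For instance
  ∂[1,2,6] = [2,6] − [1,6] + [1,2],
  ∂[0,3,4] = [3,4] − [0,4] + [0,3].
This gives a 27×18 integer matrix of rank 18; reducing to Smith normal form yields diagonal entries (1,1,1,1,1,1,1,1,1,1,1,1,1,1,1,1,1,2).

Now H_k = ker ∂_k / im ∂_{k+1}, so:

  H_0: rank C_0 − rank ∂_1 = 9 − 8 = 1, and the invariant factors of ∂_1 are all 1, so H_0 ≅ Z.
  H_1: rank ker ∂_1 − rank ∂_2 = (27 − 8) − 18 = 1, and ∂_2 has invariant factor 2 > 1, so H_1 ≅ Z ⊕ Z_2.
  H_2: rank ker ∂_2 − rank ∂_3 = (18 − 18) − 0 = 0, and there is no ∂_3, so H_2 ≅ 0.

H_0 ≅ Z,  H_1 ≅ Z ⊕ Z_2,  H_2 = 0.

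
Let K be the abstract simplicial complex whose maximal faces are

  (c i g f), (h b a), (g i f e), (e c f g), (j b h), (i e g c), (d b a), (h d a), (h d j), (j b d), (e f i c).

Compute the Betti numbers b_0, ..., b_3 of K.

Fix the vertex order a < b < c < d < e < f < g < h < i < j and write every simplex with vertices in increasing order. Then dim K = 3 and the simplices of K are:

  0-simplices (10): a, b, c, d, e, f, g, h, i, j
  1-simplices (19): ab, ad, ah, bd, bh, bj, ce, cf, cg, ci, dh, dj, ef, eg, ei, fg, fi, gi, hj
  2-simplices (16): abd, abh, adh, bdj, bhj, cef, ceg, cei, cfg, cfi, cgi, dhj, efg, efi, egi, fgi
  3-simplices (5): cefg, cefi, cegi, cfgi, efgi

so the chain groups are C_0 ≅ Z^10, C_1 ≅ Z^19, C_2 ≅ Z^16, C_3 ≅ Z^5.

Boundary ∂_1: C_1 → C_0 is given by ∂[p,q] = [q] − [p]. For instance
  ∂bd = d − b.
The resulting 10×19 matrix has rank 8, and its Smith normal form has invariant factors (1,1,1,1,1,1,1,1).

Boundary ∂_2: C_2 → C_1 acts by ∂[p,q,r] = [q,r] − [p,r] + [p,q]. For instance
  ∂dhj = hj − dj + dh,
  ∂cfg = fg − cg + cf.
The 19×16 boundary matrix has rank 11 and Smith normal form diag(1,1,1,1,1,1,1,1,1,1,1).

∂_3: C_3 → C_2 sends each 3-simplex σ to the alternating sum Σ_i (−1)^i (σ with its i-th vertex removed). For instance
  ∂cfgi = fgi − cgi + cfi − cfg,
  ∂cefi = efi − cfi + cei − cef.
The resulting 16×5 matrix has rank 4, and its Smith normal form has invariant factors (1,1,1,1).

From H_k ≅ ker(∂_k) / im(∂_{k+1}) we obtain:

  H_0: rank C_0 − rank ∂_1 = 10 − 8 = 2, and the invariant factors of ∂_1 are all 1, so H_0 = Z^2.
  H_1: rank ker ∂_1 − rank ∂_2 = (19 − 8) − 11 = 0, and the invariant factors of ∂_2 are all 1, so H_1 = 0.
  H_2: rank ker ∂_2 − rank ∂_3 = (16 − 11) − 4 = 1, and the invariant factors of ∂_3 are all 1, so H_2 = Z.
  H_3: rank ker ∂_3 − rank ∂_4 = (5 − 4) − 0 = 1, and there is no ∂_4, so H_3 = Z.

As a check, the Euler characteristic is 10 − 19 + 16 − 5 = 2, which agrees with 2 − 0 + 1 − 1 = 2.

Hence the Betti numbers are b_0 = 2, b_1 = 0, b_2 = 1, b_3 = 1.

b_0 = 2, b_1 = 0, b_2 = 1, b_3 = 1.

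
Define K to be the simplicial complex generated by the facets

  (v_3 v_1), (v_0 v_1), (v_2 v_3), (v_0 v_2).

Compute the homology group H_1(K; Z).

K has 4 vertices, 4 edges.
rank ∂_1 = 3, rank ∂_2 = 0 ⇒ b_1 = 4 − 3 − 0 = 1. So H_1 = Z.

H_1 = Z.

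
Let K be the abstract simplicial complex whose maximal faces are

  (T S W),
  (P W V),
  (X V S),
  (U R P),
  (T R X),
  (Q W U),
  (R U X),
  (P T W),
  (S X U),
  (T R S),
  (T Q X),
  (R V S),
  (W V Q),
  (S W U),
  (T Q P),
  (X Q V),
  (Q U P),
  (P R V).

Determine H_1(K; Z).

K has 9 vertices, 27 edges, 18 triangles.
rank ∂_1 = 8, rank ∂_2 = 18 ⇒ b_1 = 27 − 8 − 18 = 1; ∂_2 has invariant factor(s) [2] giving torsion. So H_1 ≅ Z ⊕ Z/2.

H_1 ≅ Z ⊕ Z/2.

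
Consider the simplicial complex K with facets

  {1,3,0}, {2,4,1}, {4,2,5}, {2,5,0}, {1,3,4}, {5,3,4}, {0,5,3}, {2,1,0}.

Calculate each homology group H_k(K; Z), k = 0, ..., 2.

H_0 = Z,  H_1 = 0,  H_2 = Z.

K has 6 vertices, 12 edges, 8 triangles.
rank ∂_0 = 0, rank ∂_1 = 5 ⇒ b_0 = 6 − 0 − 5 = 1; all invariant factors of ∂_1 are 1 so no torsion. So H_0 ≅ Z.
rank ∂_1 = 5, rank ∂_2 = 7 ⇒ b_1 = 12 − 5 − 7 = 0; all invariant factors of ∂_2 are 1 so no torsion. So H_1 ≅ 0.
rank ∂_2 = 7, rank ∂_3 = 0 ⇒ b_2 = 8 − 7 − 0 = 1. So H_2 ≅ Z.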